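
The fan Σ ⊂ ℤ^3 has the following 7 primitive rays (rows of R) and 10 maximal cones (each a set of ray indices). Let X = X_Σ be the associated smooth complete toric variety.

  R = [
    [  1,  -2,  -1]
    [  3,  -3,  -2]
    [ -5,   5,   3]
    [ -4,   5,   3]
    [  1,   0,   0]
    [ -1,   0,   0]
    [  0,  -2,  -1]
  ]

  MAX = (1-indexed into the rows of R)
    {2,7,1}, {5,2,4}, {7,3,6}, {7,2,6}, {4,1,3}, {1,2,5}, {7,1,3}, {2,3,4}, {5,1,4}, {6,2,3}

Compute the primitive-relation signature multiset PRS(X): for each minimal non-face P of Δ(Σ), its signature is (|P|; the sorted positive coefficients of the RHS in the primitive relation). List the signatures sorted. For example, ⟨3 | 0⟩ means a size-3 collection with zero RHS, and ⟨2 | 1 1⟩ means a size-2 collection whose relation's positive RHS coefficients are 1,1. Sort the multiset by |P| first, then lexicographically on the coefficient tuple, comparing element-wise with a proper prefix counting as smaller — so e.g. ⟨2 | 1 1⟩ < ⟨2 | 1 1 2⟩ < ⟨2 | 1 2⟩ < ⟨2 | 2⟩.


9 minimal non-faces of Δ(Σ) (on 7 rays):

  • {5,6}:  v_{5} + v_{6} = 0  ⟹  sig = ⟨2 | 0⟩
  • {1,6}:  v_{1} + v_{6} = v_{7}  ⟹  sig = ⟨2 | 1⟩
  • {3,5}:  v_{3} + v_{5} = v_{4}  ⟹  sig = ⟨2 | 1⟩
  • {4,6}:  v_{4} + v_{6} = v_{3}  ⟹  sig = ⟨2 | 1⟩
  • {5,7}:  v_{5} + v_{7} = v_{1}  ⟹  sig = ⟨2 | 1⟩
  • {4,7}:  v_{4} + v_{7} = v_{1} + v_{3}  ⟹  sig = ⟨2 | 1 1⟩
  • {1,2,4}:  v_{1} + v_{2} + v_{4} = 0  ⟹  sig = ⟨3 | 0⟩
  • {1,2,3}:  v_{1} + v_{2} + v_{3} = v_{6}  ⟹  sig = ⟨3 | 1⟩
  • {2,3,7}:  v_{2} + v_{3} + v_{7} = 2·v_{6}  ⟹  sig = ⟨3 | 2⟩

Hence PRS(X_Σ) =
{ ⟨2 | 0⟩,  ⟨2 | 1⟩ ×4,  ⟨2 | 1 1⟩,  ⟨3 | 0⟩,  ⟨3 | 1⟩,  ⟨3 | 2⟩ }


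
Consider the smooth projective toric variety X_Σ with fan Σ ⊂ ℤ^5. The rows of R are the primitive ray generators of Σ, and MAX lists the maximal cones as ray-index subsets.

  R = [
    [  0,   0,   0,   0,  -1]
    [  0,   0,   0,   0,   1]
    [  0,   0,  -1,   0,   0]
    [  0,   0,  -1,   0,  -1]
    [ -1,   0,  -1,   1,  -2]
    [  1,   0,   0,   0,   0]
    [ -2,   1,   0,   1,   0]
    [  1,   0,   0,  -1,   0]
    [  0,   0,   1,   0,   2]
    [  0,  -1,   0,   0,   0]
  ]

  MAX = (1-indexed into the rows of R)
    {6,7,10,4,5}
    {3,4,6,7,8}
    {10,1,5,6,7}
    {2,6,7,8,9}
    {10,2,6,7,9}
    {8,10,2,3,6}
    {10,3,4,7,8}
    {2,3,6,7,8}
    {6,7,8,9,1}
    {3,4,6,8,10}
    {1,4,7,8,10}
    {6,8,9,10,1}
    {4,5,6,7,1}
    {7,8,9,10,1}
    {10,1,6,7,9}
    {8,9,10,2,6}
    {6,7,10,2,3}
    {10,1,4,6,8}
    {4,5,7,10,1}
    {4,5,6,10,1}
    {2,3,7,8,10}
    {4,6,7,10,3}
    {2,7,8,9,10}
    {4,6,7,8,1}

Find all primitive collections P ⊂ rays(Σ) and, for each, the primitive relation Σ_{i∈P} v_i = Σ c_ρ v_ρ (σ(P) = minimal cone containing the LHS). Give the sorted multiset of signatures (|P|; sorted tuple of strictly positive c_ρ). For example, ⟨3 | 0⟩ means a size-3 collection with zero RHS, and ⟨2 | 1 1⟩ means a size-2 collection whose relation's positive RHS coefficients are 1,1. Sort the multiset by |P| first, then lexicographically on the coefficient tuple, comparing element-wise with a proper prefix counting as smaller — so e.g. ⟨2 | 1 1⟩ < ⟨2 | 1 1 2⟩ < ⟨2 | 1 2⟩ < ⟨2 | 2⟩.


Σ has 11 primitive collections:

  {1,2}:  v_{1} + v_{2} = 0 — sig = ⟨2 | 0⟩
  {1,3}:  v_{1} + v_{3} = v_{4} — sig = ⟨2 | 1⟩
  {2,4}:  v_{2} + v_{4} = v_{3} — sig = ⟨2 | 1⟩
  {4,9}:  v_{4} + v_{9} = v_{2} — sig = ⟨2 | 1⟩
  {5,8}:  v_{5} + v_{8} = v_{1} + v_{4} — sig = ⟨2 | 1 1⟩
  {5,9}:  v_{5} + v_{9} = v_{6} + v_{7} + v_{10} — sig = ⟨2 | 1 1 1⟩
  {2,5}:  v_{2} + v_{5} = v_{4} + v_{6} + v_{7} + v_{10} — sig = ⟨2 | 1 1 1 1⟩
  {3,5}:  v_{3} + v_{5} = 2·v_{4} + v_{6} + v_{7} + v_{10} — sig = ⟨2 | 1 1 1 2⟩
  {3,9}:  v_{3} + v_{9} = 2·v_{2} — sig = ⟨2 | 2⟩
  {6,7,8,10}:  v_{6} + v_{7} + v_{8} + v_{10} = 0 — sig = ⟨4 | 0⟩
  {1,4,6,7,10}:  v_{1} + v_{4} + v_{6} + v_{7} + v_{10} = v_{5} — sig = ⟨5 | 1⟩

so the primitive-relation signature multiset is
[⟨2 | 0⟩, ⟨2 | 1⟩, ⟨2 | 1⟩, ⟨2 | 1⟩, ⟨2 | 1 1⟩, ⟨2 | 1 1 1⟩, ⟨2 | 1 1 1 1⟩, ⟨2 | 1 1 1 2⟩, ⟨2 | 2⟩, ⟨4 | 0⟩, ⟨5 | 1⟩]


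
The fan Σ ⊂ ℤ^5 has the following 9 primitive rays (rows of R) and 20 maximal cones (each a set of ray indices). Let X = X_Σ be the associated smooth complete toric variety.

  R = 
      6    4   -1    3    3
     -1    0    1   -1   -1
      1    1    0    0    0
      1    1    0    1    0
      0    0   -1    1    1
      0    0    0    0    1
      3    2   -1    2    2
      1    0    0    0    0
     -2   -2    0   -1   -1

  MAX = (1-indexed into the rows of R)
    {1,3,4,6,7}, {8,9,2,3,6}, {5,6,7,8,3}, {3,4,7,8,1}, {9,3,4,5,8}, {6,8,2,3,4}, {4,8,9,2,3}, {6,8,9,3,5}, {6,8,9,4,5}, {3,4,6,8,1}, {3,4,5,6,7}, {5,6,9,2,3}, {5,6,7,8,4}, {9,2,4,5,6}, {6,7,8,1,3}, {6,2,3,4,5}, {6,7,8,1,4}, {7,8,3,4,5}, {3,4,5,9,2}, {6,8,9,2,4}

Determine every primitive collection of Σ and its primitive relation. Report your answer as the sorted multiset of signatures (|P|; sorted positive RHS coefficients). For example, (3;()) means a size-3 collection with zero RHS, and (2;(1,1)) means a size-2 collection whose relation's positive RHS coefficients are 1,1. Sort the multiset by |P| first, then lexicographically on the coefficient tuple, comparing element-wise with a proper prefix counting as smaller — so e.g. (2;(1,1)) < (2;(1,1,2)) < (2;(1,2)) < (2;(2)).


Primitive collections (9):

  {1,9}:  v_{1} + v_{9} = v_{7} + v_{8}  →  sig = (2;(1,1))
  {7,9}:  v_{7} + v_{9} = v_{5} + v_{8}  →  sig = (2;(1,1))
  {2,7}:  v_{2} + v_{7} = v_{3} + v_{4} + v_{6}  →  sig = (2;(1,1,1))
  {1,2}:  v_{1} + v_{2} = 2·v_{3} + 2·v_{4} + 2·v_{6} + v_{8}  →  sig = (2;(1,2,2,2))
  {1,5}:  v_{1} + v_{5} = 2·v_{7}  →  sig = (2;(2))
  {2,5,8}:  v_{2} + v_{5} + v_{8} = 0  →  sig = (3;())
  {3,4,6,9}:  v_{3} + v_{4} + v_{6} + v_{9} = 0  →  sig = (4;())
  {3,4,5,6,8}:  v_{3} + v_{4} + v_{5} + v_{6} + v_{8} = v_{7}  →  sig = (5;(1))
  {3,4,6,7,8}:  v_{3} + v_{4} + v_{6} + v_{7} + v_{8} = v_{1}  →  sig = (5;(1))

Sorted signature multiset PRS(X):
    |P|=2: 5 collections, coeffs (1,1), (1,1), (1,1,1), (1,2,2,2), (2)
    |P|=3: 1 collection, coeffs ()
    |P|=4: 1 collection, coeffs ()
    |P|=5: 2 collections, coeffs (1), (1)


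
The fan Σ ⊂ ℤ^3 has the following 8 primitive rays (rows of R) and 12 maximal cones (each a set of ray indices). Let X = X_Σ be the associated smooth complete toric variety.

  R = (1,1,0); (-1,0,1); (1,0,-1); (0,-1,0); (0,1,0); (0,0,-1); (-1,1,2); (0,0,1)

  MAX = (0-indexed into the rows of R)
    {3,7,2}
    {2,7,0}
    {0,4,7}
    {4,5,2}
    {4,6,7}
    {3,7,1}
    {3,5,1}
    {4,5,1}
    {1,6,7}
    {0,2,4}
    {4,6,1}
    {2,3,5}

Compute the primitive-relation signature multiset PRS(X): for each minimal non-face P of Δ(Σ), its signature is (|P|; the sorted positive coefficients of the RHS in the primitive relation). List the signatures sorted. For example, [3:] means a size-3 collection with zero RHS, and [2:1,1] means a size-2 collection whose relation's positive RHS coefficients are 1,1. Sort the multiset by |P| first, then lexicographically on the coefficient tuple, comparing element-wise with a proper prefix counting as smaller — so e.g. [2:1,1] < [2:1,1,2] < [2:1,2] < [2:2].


Σ has 12 primitive collections:

  P={1,2}:  v_{1} + v_{2} = 0 ; sig = [2:]
  P={3,4}:  v_{3} + v_{4} = 0 ; sig = [2:]
  P={5,7}:  v_{5} + v_{7} = 0 ; sig = [2:]
  P={0,1}:  v_{0} + v_{1} = v_{4} + v_{7} ; sig = [2:1,1]
  P={0,3}:  v_{0} + v_{3} = v_{2} + v_{7} ; sig = [2:1,1]
  P={0,5}:  v_{0} + v_{5} = v_{2} + v_{4} ; sig = [2:1,1]
  P={2,6}:  v_{2} + v_{6} = v_{4} + v_{7} ; sig = [2:1,1]
  P={3,6}:  v_{3} + v_{6} = v_{1} + v_{7} ; sig = [2:1,1]
  P={5,6}:  v_{5} + v_{6} = v_{1} + v_{4} ; sig = [2:1,1]
  P={0,6}:  v_{0} + v_{6} = 2·v_{4} + 2·v_{7} ; sig = [2:2,2]
  P={1,4,7}:  v_{1} + v_{4} + v_{7} = v_{6} ; sig = [3:1]
  P={2,4,7}:  v_{2} + v_{4} + v_{7} = v_{0} ; sig = [3:1]

Hence PRS(X_Σ) =
    |P|=2: 10 collections, coeffs (), (), (), (1,1), (1,1), (1,1), (1,1), (1,1), (1,1), (2,2)
    |P|=3: 2 collections, coeffs (1), (1)


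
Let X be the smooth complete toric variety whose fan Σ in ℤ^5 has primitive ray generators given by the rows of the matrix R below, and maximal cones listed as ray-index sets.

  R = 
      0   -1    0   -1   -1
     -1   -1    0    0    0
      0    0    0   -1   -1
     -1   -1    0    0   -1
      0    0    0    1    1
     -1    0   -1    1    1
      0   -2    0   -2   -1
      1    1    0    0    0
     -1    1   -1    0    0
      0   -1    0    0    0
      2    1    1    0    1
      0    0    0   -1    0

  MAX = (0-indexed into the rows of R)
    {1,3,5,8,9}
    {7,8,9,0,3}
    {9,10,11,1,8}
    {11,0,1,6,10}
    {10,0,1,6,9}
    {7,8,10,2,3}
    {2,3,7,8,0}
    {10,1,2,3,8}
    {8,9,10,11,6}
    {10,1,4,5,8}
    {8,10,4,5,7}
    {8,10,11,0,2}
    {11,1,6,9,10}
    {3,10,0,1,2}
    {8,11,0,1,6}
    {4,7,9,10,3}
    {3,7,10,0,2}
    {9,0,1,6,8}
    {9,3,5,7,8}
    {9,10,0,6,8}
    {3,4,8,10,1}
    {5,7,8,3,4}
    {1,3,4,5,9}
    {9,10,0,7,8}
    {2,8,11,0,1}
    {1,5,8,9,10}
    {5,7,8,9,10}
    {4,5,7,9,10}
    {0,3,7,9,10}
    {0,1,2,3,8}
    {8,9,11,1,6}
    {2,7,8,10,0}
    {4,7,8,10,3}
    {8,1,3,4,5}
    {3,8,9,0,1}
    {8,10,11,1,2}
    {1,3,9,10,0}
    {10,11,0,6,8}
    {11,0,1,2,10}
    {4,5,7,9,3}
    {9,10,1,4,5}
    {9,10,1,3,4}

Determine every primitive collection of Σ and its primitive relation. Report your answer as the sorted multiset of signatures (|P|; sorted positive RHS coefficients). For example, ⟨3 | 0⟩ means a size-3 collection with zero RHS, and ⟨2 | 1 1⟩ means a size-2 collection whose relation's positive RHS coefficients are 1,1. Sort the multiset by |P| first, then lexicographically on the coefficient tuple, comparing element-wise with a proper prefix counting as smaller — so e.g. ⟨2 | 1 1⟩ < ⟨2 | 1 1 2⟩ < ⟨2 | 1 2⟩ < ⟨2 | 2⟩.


Δ(Σ) — 12 vertices, 22 min non-faces:

  P={1,7}:  v_{1} + v_{7} = 0  ⟹  sig = ⟨2 | 0⟩
  P={2,4}:  v_{2} + v_{4} = 0  ⟹  sig = ⟨2 | 0⟩
  P={0,4}:  v_{0} + v_{4} = v_{9}  ⟹  sig = ⟨2 | 1⟩
  P={2,9}:  v_{2} + v_{9} = v_{0}  ⟹  sig = ⟨2 | 1⟩
  P={2,5}:  v_{2} + v_{5} = v_{8} + v_{9}  ⟹  sig = ⟨2 | 1 1⟩
  P={3,11}:  v_{3} + v_{11} = v_{1} + v_{2}  ⟹  sig = ⟨2 | 1 1⟩
  P={7,11}:  v_{7} + v_{11} = v_{0} + v_{8} + v_{10}  ⟹  sig = ⟨2 | 1 1 1⟩
  P={4,11}:  v_{4} + v_{11} = v_{1} + v_{8} + v_{9} + v_{10}  ⟹  sig = ⟨2 | 1 1 1 1⟩
  P={6,7}:  v_{6} + v_{7} = 2·v_{0} + v_{8} + v_{9} + v_{10}  ⟹  sig = ⟨2 | 1 1 1 2⟩
  P={5,11}:  v_{5} + v_{11} = v_{1} + 2·v_{8} + 2·v_{9} + v_{10}  ⟹  sig = ⟨2 | 1 1 2 2⟩
  P={5,6}:  v_{5} + v_{6} = v_{8} + 3·v_{9} + v_{11}  ⟹  sig = ⟨2 | 1 1 3⟩
  P={0,5}:  v_{0} + v_{5} = v_{8} + 2·v_{9}  ⟹  sig = ⟨2 | 1 2⟩
  P={2,6}:  v_{2} + v_{6} = 2·v_{0} + v_{11}  ⟹  sig = ⟨2 | 1 2⟩
  P={3,6}:  v_{3} + v_{6} = 2·v_{0} + v_{1}  ⟹  sig = ⟨2 | 1 2⟩
  P={4,6}:  v_{4} + v_{6} = 2·v_{9} + v_{11}  ⟹  sig = ⟨2 | 1 2⟩
  P={0,9,11}:  v_{0} + v_{9} + v_{11} = v_{6}  ⟹  sig = ⟨3 | 1⟩
  P={3,5,10}:  v_{3} + v_{5} + v_{10} = v_{4}  ⟹  sig = ⟨3 | 1⟩
  P={4,8,9}:  v_{4} + v_{8} + v_{9} = v_{5}  ⟹  sig = ⟨3 | 1⟩
  P={3,8,9,10}:  v_{3} + v_{8} + v_{9} + v_{10} = 0  ⟹  sig = ⟨4 | 0⟩
  P={0,1,8,10}:  v_{0} + v_{1} + v_{8} + v_{10} = v_{11}  ⟹  sig = ⟨4 | 1⟩
  P={0,3,8,10}:  v_{0} + v_{3} + v_{8} + v_{10} = v_{2}  ⟹  sig = ⟨4 | 1⟩
  P={1,6,8,10}:  v_{1} + v_{6} + v_{8} + v_{10} = v_{9} + 2·v_{11}  ⟹  sig = ⟨4 | 1 2⟩

Signatures (|P|; sorted positive RHS coefficients), sorted:
    |P|=2: 15 collections, coeffs (), (), (1), (1), (1,1), (1,1), (1,1,1), (1,1,1,1), (1,1,1,2), (1,1,2,2), (1,1,3), (1,2), (1,2), (1,2), (1,2)
    |P|=3: 3 collections, coeffs (1), (1), (1)
    |P|=4: 4 collections, coeffs (), (1), (1), (1,2)


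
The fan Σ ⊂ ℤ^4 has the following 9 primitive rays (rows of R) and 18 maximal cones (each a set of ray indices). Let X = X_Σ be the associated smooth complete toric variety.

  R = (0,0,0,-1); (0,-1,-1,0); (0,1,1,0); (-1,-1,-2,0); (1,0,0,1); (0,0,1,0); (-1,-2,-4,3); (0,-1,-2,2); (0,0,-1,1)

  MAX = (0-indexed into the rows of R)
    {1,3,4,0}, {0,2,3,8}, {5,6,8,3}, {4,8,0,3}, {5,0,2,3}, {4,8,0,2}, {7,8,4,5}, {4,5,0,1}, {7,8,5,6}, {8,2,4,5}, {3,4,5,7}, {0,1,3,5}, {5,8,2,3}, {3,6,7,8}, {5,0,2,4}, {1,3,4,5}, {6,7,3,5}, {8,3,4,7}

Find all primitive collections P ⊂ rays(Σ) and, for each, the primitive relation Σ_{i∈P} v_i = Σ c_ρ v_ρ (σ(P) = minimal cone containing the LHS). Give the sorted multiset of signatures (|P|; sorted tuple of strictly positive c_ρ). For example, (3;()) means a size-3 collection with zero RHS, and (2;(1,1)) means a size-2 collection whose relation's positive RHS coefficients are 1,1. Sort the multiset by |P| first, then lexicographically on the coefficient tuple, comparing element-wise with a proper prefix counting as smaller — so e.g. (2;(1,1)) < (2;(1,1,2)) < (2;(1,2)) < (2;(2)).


Primitive collections (14):

  • {1,2}:  v_{1} + v_{2} = 0  →  sig = (2;())
  • {0,6}:  v_{0} + v_{6} = v_{3} + v_{7}  →  sig = (2;(1,1))
  • {0,7}:  v_{0} + v_{7} = v_{3} + v_{4}  →  sig = (2;(1,1))
  • {1,8}:  v_{1} + v_{8} = v_{3} + v_{4}  →  sig = (2;(1,1))
  • {1,6}:  v_{1} + v_{6} = 2·v_{3} + v_{4} + v_{5} + v_{7}  →  sig = (2;(1,1,1,2))
  • {2,7}:  v_{2} + v_{7} = v_{5} + 2·v_{8}  →  sig = (2;(1,2))
  • {1,7}:  v_{1} + v_{7} = 2·v_{3} + 2·v_{4} + v_{5}  →  sig = (2;(1,2,2))
  • {2,6}:  v_{2} + v_{6} = v_{3} + 2·v_{5} + 3·v_{8}  →  sig = (2;(1,2,3))
  • {4,6}:  v_{4} + v_{6} = 2·v_{7}  →  sig = (2;(2))
  • {0,5,8}:  v_{0} + v_{5} + v_{8} = 0  →  sig = (3;())
  • {2,3,4}:  v_{2} + v_{3} + v_{4} = v_{8}  →  sig = (3;(1))
  • {0,3,4,5}:  v_{0} + v_{3} + v_{4} + v_{5} = v_{1}  →  sig = (4;(1))
  • {3,4,5,8}:  v_{3} + v_{4} + v_{5} + v_{8} = v_{7}  →  sig = (4;(1))
  • {3,5,7,8}:  v_{3} + v_{5} + v_{7} + v_{8} = v_{6}  →  sig = (4;(1))

so the primitive-relation signature multiset is
{ (2;()),  (2;(1,1)) ×3,  (2;(1,1,1,2)),  (2;(1,2)),  (2;(1,2,2)),  (2;(1,2,3)),  (2;(2)),  (3;()),  (3;(1)),  (4;(1)) ×3 }


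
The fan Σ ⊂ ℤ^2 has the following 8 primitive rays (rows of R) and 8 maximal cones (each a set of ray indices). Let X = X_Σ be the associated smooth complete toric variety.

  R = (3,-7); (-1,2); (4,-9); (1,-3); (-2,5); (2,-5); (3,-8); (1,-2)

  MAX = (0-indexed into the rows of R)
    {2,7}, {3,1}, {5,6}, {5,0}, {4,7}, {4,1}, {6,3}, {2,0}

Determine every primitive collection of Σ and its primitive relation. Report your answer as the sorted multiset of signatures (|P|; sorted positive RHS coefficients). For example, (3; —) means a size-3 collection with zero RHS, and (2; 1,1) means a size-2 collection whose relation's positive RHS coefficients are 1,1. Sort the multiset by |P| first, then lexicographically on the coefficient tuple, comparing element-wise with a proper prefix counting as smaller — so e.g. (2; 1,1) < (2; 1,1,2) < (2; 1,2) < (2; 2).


20 minimal non-faces of Δ(Σ) (on 8 rays):

  • {1,7}:  v_{1} + v_{7} = 0  →  sig = (2; —)
  • {4,5}:  v_{4} + v_{5} = 0  →  sig = (2; —)
  • {0,1}:  v_{0} + v_{1} = v_{5}  →  sig = (2; 1)
  • {0,4}:  v_{0} + v_{4} = v_{7}  →  sig = (2; 1)
  • {0,7}:  v_{0} + v_{7} = v_{2}  →  sig = (2; 1)
  • {1,2}:  v_{1} + v_{2} = v_{0}  →  sig = (2; 1)
  • {1,5}:  v_{1} + v_{5} = v_{3}  →  sig = (2; 1)
  • {3,4}:  v_{3} + v_{4} = v_{1}  →  sig = (2; 1)
  • {3,5}:  v_{3} + v_{5} = v_{6}  →  sig = (2; 1)
  • {3,7}:  v_{3} + v_{7} = v_{5}  →  sig = (2; 1)
  • {4,6}:  v_{4} + v_{6} = v_{3}  →  sig = (2; 1)
  • {5,7}:  v_{5} + v_{7} = v_{0}  →  sig = (2; 1)
  • {2,3}:  v_{2} + v_{3} = v_{0} + v_{5}  →  sig = (2; 1,1)
  • {2,6}:  v_{2} + v_{6} = v_{0} + 2·v_{5}  →  sig = (2; 1,2)
  • {0,3}:  v_{0} + v_{3} = 2·v_{5}  →  sig = (2; 2)
  • {1,6}:  v_{1} + v_{6} = 2·v_{3}  →  sig = (2; 2)
  • {2,4}:  v_{2} + v_{4} = 2·v_{7}  →  sig = (2; 2)
  • {2,5}:  v_{2} + v_{5} = 2·v_{0}  →  sig = (2; 2)
  • {6,7}:  v_{6} + v_{7} = 2·v_{5}  →  sig = (2; 2)
  • {0,6}:  v_{0} + v_{6} = 3·v_{5}  →  sig = (2; 3)

Sorted signature multiset PRS(X):
[(2; —), (2; —), (2; 1), (2; 1), (2; 1), (2; 1), (2; 1), (2; 1), (2; 1), (2; 1), (2; 1), (2; 1), (2; 1,1), (2; 1,2), (2; 2), (2; 2), (2; 2), (2; 2), (2; 2), (2; 3)]


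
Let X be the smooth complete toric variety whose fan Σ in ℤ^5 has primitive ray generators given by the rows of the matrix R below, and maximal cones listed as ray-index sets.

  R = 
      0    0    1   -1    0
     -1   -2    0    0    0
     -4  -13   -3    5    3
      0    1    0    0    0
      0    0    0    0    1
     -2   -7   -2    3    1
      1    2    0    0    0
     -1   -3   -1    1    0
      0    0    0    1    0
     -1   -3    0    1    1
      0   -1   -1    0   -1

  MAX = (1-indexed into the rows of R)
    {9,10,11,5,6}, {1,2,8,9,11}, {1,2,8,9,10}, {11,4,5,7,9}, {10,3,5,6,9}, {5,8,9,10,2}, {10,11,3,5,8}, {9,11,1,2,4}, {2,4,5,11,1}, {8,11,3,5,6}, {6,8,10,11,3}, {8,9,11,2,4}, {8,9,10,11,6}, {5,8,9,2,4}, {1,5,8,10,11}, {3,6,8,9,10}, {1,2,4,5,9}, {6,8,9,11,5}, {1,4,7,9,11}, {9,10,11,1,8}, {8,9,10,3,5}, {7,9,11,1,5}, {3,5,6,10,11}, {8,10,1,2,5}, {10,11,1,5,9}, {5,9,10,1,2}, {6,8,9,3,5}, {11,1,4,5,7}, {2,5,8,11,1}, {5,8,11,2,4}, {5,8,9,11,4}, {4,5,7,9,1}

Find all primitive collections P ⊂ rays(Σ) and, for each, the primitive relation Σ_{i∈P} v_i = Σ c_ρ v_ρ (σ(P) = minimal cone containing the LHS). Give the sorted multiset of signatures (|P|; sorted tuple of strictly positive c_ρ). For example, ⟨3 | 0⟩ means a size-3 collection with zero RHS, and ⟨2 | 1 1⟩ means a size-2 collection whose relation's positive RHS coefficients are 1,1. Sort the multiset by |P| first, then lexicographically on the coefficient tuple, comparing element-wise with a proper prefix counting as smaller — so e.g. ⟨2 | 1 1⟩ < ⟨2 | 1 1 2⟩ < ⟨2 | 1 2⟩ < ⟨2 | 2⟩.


The 20 primitive collections of Σ (r=11, n=5):

  • {2,7}:  v_{2} + v_{7} = 0  ⇒ sig = ⟨2 | 0⟩
  • {4,10}:  v_{4} + v_{10} = v_{2} + v_{5} + v_{9}  ⇒ sig = ⟨2 | 1 1 1⟩
  • {7,8}:  v_{7} + v_{8} = v_{5} + v_{9} + v_{11}  ⇒ sig = ⟨2 | 1 1 1⟩
  • {3,7}:  v_{3} + v_{7} = 2·v_{5} + v_{6} + v_{9} + v_{10} + v_{11}  ⇒ sig = ⟨2 | 1 1 1 1 2⟩
  • {1,3}:  v_{1} + v_{3} = v_{5} + v_{8} + 3·v_{10} + v_{11}  ⇒ sig = ⟨2 | 1 1 1 3⟩
  • {4,6}:  v_{4} + v_{6} = v_{5} + 2·v_{8} + v_{9}  ⇒ sig = ⟨2 | 1 1 2⟩
  • {7,10}:  v_{7} + v_{10} = v_{1} + 2·v_{5} + 2·v_{9} + v_{11}  ⇒ sig = ⟨2 | 1 1 2 2⟩
  • {3,4}:  v_{3} + v_{4} = 2·v_{5} + 3·v_{8} + v_{9} + v_{10}  ⇒ sig = ⟨2 | 1 1 2 3⟩
  • {1,6}:  v_{1} + v_{6} = 2·v_{10} + v_{11}  ⇒ sig = ⟨2 | 1 2⟩
  • {2,6}:  v_{2} + v_{6} = 2·v_{8} + v_{10}  ⇒ sig = ⟨2 | 1 2⟩
  • {6,7}:  v_{6} + v_{7} = 2·v_{5} + 2·v_{9} + v_{10} + 2·v_{11}  ⇒ sig = ⟨2 | 1 2 2 2⟩
  • {2,3}:  v_{2} + v_{3} = v_{5} + 3·v_{8} + 2·v_{10}  ⇒ sig = ⟨2 | 1 2 3⟩
  • {1,4,8}:  v_{1} + v_{4} + v_{8} = v_{2}  ⇒ sig = ⟨3 | 1⟩
  • {2,10,11}:  v_{2} + v_{10} + v_{11} = v_{1} + 2·v_{8}  ⇒ sig = ⟨3 | 1 2⟩
  • {3,9,11}:  v_{3} + v_{9} + v_{11} = 2·v_{6}  ⇒ sig = ⟨3 | 2⟩
  • {1,5,8,9}:  v_{1} + v_{5} + v_{8} + v_{9} = v_{10}  ⇒ sig = ⟨4 | 1⟩
  • {2,5,9,11}:  v_{2} + v_{5} + v_{9} + v_{11} = v_{8}  ⇒ sig = ⟨4 | 1⟩
  • {5,6,8,10}:  v_{5} + v_{6} + v_{8} + v_{10} = v_{3}  ⇒ sig = ⟨4 | 1⟩
  • {1,4,5,9,11}:  v_{1} + v_{4} + v_{5} + v_{9} + v_{11} = 0  ⇒ sig = ⟨5 | 0⟩
  • {5,8,9,10,11}:  v_{5} + v_{8} + v_{9} + v_{10} + v_{11} = v_{6}  ⇒ sig = ⟨5 | 1⟩

Hence PRS(X_Σ) =
[⟨2 | 0⟩, ⟨2 | 1 1 1⟩, ⟨2 | 1 1 1⟩, ⟨2 | 1 1 1 1 2⟩, ⟨2 | 1 1 1 3⟩, ⟨2 | 1 1 2⟩, ⟨2 | 1 1 2 2⟩, ⟨2 | 1 1 2 3⟩, ⟨2 | 1 2⟩, ⟨2 | 1 2⟩, ⟨2 | 1 2 2 2⟩, ⟨2 | 1 2 3⟩, ⟨3 | 1⟩, ⟨3 | 1 2⟩, ⟨3 | 2⟩, ⟨4 | 1⟩, ⟨4 | 1⟩, ⟨4 | 1⟩, ⟨5 | 0⟩, ⟨5 | 1⟩]


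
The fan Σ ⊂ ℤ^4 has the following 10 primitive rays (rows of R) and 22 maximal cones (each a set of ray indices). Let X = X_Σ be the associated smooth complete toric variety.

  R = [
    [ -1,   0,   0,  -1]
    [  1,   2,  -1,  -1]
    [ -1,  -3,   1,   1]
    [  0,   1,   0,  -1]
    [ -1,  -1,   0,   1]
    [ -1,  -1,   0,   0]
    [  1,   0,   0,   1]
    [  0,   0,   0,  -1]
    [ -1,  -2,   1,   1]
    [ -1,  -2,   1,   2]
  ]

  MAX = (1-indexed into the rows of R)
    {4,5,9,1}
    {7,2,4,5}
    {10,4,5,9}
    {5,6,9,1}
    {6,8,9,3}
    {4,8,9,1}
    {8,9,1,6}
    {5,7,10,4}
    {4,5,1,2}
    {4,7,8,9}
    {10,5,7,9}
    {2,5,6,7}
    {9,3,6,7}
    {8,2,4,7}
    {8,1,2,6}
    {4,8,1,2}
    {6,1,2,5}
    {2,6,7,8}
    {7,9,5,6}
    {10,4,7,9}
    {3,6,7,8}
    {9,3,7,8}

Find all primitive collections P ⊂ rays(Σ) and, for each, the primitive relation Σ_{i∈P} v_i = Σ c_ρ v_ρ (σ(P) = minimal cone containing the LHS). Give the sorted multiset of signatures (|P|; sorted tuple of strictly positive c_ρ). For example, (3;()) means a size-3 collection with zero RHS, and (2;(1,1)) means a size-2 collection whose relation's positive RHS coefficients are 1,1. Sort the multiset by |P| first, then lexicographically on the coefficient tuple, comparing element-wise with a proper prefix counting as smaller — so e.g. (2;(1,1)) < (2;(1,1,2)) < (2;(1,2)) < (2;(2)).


|primitive collections| = 15. Relations:

  {1,7}:  v_{1} + v_{7} = 0  ⟹  sig = (2;())
  {2,9}:  v_{2} + v_{9} = 0  ⟹  sig = (2;())
  {4,6}:  v_{4} + v_{6} = v_{1}  ⟹  sig = (2;(1))
  {5,8}:  v_{5} + v_{8} = v_{6}  ⟹  sig = (2;(1))
  {8,10}:  v_{8} + v_{10} = v_{9}  ⟹  sig = (2;(1))
  {3,4}:  v_{3} + v_{4} = v_{8} + v_{9}  ⟹  sig = (2;(1,1))
  {6,10}:  v_{6} + v_{10} = v_{5} + v_{9}  ⟹  sig = (2;(1,1))
  {1,3}:  v_{1} + v_{3} = v_{6} + v_{8} + v_{9}  ⟹  sig = (2;(1,1,1))
  {1,10}:  v_{1} + v_{10} = v_{4} + v_{5} + v_{9}  ⟹  sig = (2;(1,1,1))
  {2,3}:  v_{2} + v_{3} = v_{6} + v_{7} + v_{8}  ⟹  sig = (2;(1,1,1))
  {2,10}:  v_{2} + v_{10} = v_{4} + v_{5} + v_{7}  ⟹  sig = (2;(1,1,1))
  {3,5}:  v_{3} + v_{5} = 2·v_{6} + v_{7} + v_{9}  ⟹  sig = (2;(1,1,2))
  {3,10}:  v_{3} + v_{10} = v_{6} + v_{7} + 2·v_{9}  ⟹  sig = (2;(1,1,2))
  {4,5,7,9}:  v_{4} + v_{5} + v_{7} + v_{9} = v_{10}  ⟹  sig = (4;(1))
  {6,7,8,9}:  v_{6} + v_{7} + v_{8} + v_{9} = v_{3}  ⟹  sig = (4;(1))

Sorted signature multiset PRS(X):
{ (2;()) ×2,  (2;(1)) ×3,  (2;(1,1)) ×2,  (2;(1,1,1)) ×4,  (2;(1,1,2)) ×2,  (4;(1)) ×2 }


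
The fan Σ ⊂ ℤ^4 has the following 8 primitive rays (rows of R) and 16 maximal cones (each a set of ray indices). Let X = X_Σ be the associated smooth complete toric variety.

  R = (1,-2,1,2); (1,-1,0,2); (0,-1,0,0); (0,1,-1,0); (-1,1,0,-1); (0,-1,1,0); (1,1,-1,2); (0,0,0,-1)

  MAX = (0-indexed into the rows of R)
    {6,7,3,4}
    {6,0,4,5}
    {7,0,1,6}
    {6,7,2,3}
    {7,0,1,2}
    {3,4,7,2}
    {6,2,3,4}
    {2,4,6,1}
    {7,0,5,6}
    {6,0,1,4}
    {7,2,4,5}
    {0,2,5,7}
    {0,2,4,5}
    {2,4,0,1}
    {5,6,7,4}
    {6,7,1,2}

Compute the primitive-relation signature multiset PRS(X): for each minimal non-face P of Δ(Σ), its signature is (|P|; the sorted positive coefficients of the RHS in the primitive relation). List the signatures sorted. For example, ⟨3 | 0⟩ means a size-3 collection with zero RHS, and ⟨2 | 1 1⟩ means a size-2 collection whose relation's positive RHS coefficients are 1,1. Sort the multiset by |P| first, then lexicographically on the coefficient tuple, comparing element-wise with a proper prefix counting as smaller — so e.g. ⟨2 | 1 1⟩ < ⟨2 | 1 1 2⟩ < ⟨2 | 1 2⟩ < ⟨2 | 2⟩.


9 minimal non-faces of Δ(Σ) (on 8 rays):

  P = {3,5}:  v_{3} + v_{5} = 0  so sig = ⟨2 | 0⟩
  P = {0,3}:  v_{0} + v_{3} = v_{1}  so sig = ⟨2 | 1⟩
  P = {1,5}:  v_{1} + v_{5} = v_{0}  so sig = ⟨2 | 1⟩
  P = {1,3}:  v_{1} + v_{3} = v_{2} + v_{6}  so sig = ⟨2 | 1 1⟩
  P = {1,4,7}:  v_{1} + v_{4} + v_{7} = 0  so sig = ⟨3 | 0⟩
  P = {0,4,7}:  v_{0} + v_{4} + v_{7} = v_{5}  so sig = ⟨3 | 1⟩
  P = {2,5,6}:  v_{2} + v_{5} + v_{6} = v_{1}  so sig = ⟨3 | 1⟩
  P = {0,2,6}:  v_{0} + v_{2} + v_{6} = 2·v_{1}  so sig = ⟨3 | 2⟩
  P = {2,4,6,7}:  v_{2} + v_{4} + v_{6} + v_{7} = v_{3}  so sig = ⟨4 | 1⟩

so the primitive-relation signature multiset is
[⟨2 | 0⟩, ⟨2 | 1⟩, ⟨2 | 1⟩, ⟨2 | 1 1⟩, ⟨3 | 0⟩, ⟨3 | 1⟩, ⟨3 | 1⟩, ⟨3 | 2⟩, ⟨4 | 1⟩]


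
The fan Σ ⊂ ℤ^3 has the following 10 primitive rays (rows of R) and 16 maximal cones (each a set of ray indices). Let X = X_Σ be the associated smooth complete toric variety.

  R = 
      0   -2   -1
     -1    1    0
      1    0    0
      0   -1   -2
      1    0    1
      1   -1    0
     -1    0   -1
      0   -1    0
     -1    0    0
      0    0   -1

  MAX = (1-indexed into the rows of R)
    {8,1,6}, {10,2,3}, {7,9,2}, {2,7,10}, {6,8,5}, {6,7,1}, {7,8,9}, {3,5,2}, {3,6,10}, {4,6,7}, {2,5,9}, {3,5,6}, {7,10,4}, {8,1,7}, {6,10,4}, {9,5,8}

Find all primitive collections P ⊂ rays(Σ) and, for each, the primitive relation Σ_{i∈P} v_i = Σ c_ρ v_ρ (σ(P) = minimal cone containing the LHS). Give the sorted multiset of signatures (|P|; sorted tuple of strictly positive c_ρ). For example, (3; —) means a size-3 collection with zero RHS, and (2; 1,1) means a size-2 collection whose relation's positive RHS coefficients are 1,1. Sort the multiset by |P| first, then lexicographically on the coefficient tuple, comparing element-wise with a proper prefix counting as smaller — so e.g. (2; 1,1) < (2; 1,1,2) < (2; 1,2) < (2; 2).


|primitive collections| = 23. Relations:

  P={2,6}:  v_{2} + v_{6} = 0  ⟹  sig = (2; —)
  P={3,9}:  v_{3} + v_{9} = 0  ⟹  sig = (2; —)
  P={5,7}:  v_{5} + v_{7} = 0  ⟹  sig = (2; —)
  P={2,8}:  v_{2} + v_{8} = v_{9}  ⟹  sig = (2; 1)
  P={3,7}:  v_{3} + v_{7} = v_{10}  ⟹  sig = (2; 1)
  P={3,8}:  v_{3} + v_{8} = v_{6}  ⟹  sig = (2; 1)
  P={5,10}:  v_{5} + v_{10} = v_{3}  ⟹  sig = (2; 1)
  P={6,9}:  v_{6} + v_{9} = v_{8}  ⟹  sig = (2; 1)
  P={9,10}:  v_{9} + v_{10} = v_{7}  ⟹  sig = (2; 1)
  P={1,2}:  v_{1} + v_{2} = v_{7} + v_{8}  ⟹  sig = (2; 1,1)
  P={1,5}:  v_{1} + v_{5} = v_{6} + v_{8}  ⟹  sig = (2; 1,1)
  P={2,4}:  v_{2} + v_{4} = v_{7} + v_{10}  ⟹  sig = (2; 1,1)
  P={4,5}:  v_{4} + v_{5} = v_{6} + v_{10}  ⟹  sig = (2; 1,1)
  P={8,10}:  v_{8} + v_{10} = v_{6} + v_{7}  ⟹  sig = (2; 1,1)
  P={1,3}:  v_{1} + v_{3} = 2·v_{6} + v_{7}  ⟹  sig = (2; 1,2)
  P={1,9}:  v_{1} + v_{9} = v_{7} + 2·v_{8}  ⟹  sig = (2; 1,2)
  P={3,4}:  v_{3} + v_{4} = v_{6} + 2·v_{10}  ⟹  sig = (2; 1,2)
  P={4,9}:  v_{4} + v_{9} = v_{6} + 2·v_{7}  ⟹  sig = (2; 1,2)
  P={1,10}:  v_{1} + v_{10} = 2·v_{6} + 2·v_{7}  ⟹  sig = (2; 2,2)
  P={4,8}:  v_{4} + v_{8} = 2·v_{6} + 2·v_{7}  ⟹  sig = (2; 2,2)
  P={1,4}:  v_{1} + v_{4} = 3·v_{6} + 3·v_{7}  ⟹  sig = (2; 3,3)
  P={6,7,8}:  v_{6} + v_{7} + v_{8} = v_{1}  ⟹  sig = (3; 1)
  P={6,7,10}:  v_{6} + v_{7} + v_{10} = v_{4}  ⟹  sig = (3; 1)

Hence PRS(X_Σ) =
[(2; —), (2; —), (2; —), (2; 1), (2; 1), (2; 1), (2; 1), (2; 1), (2; 1), (2; 1,1), (2; 1,1), (2; 1,1), (2; 1,1), (2; 1,1), (2; 1,2), (2; 1,2), (2; 1,2), (2; 1,2), (2; 2,2), (2; 2,2), (2; 3,3), (3; 1), (3; 1)]


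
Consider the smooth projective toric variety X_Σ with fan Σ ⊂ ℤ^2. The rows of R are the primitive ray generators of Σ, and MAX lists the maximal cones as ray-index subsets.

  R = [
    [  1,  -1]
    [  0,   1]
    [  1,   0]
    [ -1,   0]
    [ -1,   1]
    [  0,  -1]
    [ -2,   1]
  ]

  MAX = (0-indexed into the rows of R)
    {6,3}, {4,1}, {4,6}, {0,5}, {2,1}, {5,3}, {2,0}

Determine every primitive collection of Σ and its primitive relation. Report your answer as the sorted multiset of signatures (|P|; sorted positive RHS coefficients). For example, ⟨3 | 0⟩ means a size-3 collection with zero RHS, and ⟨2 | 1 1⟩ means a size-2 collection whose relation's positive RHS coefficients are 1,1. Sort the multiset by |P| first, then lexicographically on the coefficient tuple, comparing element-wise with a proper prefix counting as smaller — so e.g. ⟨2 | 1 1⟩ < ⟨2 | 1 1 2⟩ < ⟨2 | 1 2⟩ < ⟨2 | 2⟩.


14 minimal non-faces of Δ(Σ) (on 7 rays):

  P = {0,4}:  v_{0} + v_{4} = 0  so sig = ⟨2 | 0⟩
  P = {1,5}:  v_{1} + v_{5} = 0  so sig = ⟨2 | 0⟩
  P = {2,3}:  v_{2} + v_{3} = 0  so sig = ⟨2 | 0⟩
  P = {0,1}:  v_{0} + v_{1} = v_{2}  so sig = ⟨2 | 1⟩
  P = {0,3}:  v_{0} + v_{3} = v_{5}  so sig = ⟨2 | 1⟩
  P = {0,6}:  v_{0} + v_{6} = v_{3}  so sig = ⟨2 | 1⟩
  P = {1,3}:  v_{1} + v_{3} = v_{4}  so sig = ⟨2 | 1⟩
  P = {2,4}:  v_{2} + v_{4} = v_{1}  so sig = ⟨2 | 1⟩
  P = {2,5}:  v_{2} + v_{5} = v_{0}  so sig = ⟨2 | 1⟩
  P = {2,6}:  v_{2} + v_{6} = v_{4}  so sig = ⟨2 | 1⟩
  P = {3,4}:  v_{3} + v_{4} = v_{6}  so sig = ⟨2 | 1⟩
  P = {4,5}:  v_{4} + v_{5} = v_{3}  so sig = ⟨2 | 1⟩
  P = {1,6}:  v_{1} + v_{6} = 2·v_{4}  so sig = ⟨2 | 2⟩
  P = {5,6}:  v_{5} + v_{6} = 2·v_{3}  so sig = ⟨2 | 2⟩

Signatures (|P|; sorted positive RHS coefficients), sorted:
    |P|=2: 14 collections, coeffs (), (), (), (1), (1), (1), (1), (1), (1), (1), (1), (1), (2), (2)


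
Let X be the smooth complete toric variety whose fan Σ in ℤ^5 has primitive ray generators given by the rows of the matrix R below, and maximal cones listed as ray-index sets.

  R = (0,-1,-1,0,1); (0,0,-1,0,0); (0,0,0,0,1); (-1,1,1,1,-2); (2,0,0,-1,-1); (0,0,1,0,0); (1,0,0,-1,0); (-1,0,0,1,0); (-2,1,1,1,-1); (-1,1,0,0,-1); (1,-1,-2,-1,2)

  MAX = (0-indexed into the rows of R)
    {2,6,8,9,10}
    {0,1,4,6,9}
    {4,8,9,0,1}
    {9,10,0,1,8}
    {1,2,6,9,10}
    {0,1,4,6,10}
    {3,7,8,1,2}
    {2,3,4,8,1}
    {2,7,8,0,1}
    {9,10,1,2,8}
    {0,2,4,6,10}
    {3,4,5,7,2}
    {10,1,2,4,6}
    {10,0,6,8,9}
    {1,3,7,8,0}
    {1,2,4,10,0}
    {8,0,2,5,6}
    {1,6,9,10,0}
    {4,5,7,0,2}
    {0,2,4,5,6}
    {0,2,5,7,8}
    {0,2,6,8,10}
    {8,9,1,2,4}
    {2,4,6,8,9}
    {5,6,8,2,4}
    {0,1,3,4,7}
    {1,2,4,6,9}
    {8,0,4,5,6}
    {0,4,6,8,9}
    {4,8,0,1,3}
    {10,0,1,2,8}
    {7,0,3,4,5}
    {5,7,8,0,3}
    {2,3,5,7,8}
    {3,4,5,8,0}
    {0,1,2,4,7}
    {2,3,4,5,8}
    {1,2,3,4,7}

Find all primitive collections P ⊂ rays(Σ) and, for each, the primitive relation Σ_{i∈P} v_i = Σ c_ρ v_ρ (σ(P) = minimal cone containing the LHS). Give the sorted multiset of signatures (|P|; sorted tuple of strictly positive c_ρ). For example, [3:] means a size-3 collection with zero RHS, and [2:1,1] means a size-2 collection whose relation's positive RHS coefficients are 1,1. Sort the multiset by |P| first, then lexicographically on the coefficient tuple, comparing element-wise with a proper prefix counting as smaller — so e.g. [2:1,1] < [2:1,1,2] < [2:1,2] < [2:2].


|primitive collections| = 17. Relations:

  {1,5}:  v_{1} + v_{5} = 0  so sig = [2:]
  {6,7}:  v_{6} + v_{7} = 0  so sig = [2:]
  {3,10}:  v_{3} + v_{10} = v_{1}  so sig = [2:1]
  {3,6}:  v_{3} + v_{6} = v_{4} + v_{8}  so sig = [2:1,1]
  {5,9}:  v_{5} + v_{9} = v_{6} + v_{8}  so sig = [2:1,1]
  {7,9}:  v_{7} + v_{9} = v_{1} + v_{8}  so sig = [2:1,1]
  {5,10}:  v_{5} + v_{10} = v_{0} + v_{2} + v_{6}  so sig = [2:1,1,1]
  {7,10}:  v_{7} + v_{10} = v_{0} + v_{1} + v_{2}  so sig = [2:1,1,1]
  {3,9}:  v_{3} + v_{9} = v_{1} + v_{4} + 2·v_{8}  so sig = [2:1,1,2]
  {0,2,3}:  v_{0} + v_{2} + v_{3} = v_{7}  so sig = [3:1]
  {1,6,8}:  v_{1} + v_{6} + v_{8} = v_{9}  so sig = [3:1]
  {4,7,8}:  v_{4} + v_{7} + v_{8} = v_{3}  so sig = [3:1]
  {0,2,9}:  v_{0} + v_{2} + v_{9} = v_{8} + v_{10}  so sig = [3:1,1]
  {4,8,10}:  v_{4} + v_{8} + v_{10} = v_{1} + v_{6}  so sig = [3:1,1]
  {4,9,10}:  v_{4} + v_{9} + v_{10} = 2·v_{1} + 2·v_{6}  so sig = [3:2,2]
  {0,2,4,8}:  v_{0} + v_{2} + v_{4} + v_{8} = 0  so sig = [4:]
  {0,1,2,6}:  v_{0} + v_{1} + v_{2} + v_{6} = v_{10}  so sig = [4:1]

so the primitive-relation signature multiset is
    |P|=2: 9 collections, coeffs (), (), (1), (1,1), (1,1), (1,1), (1,1,1), (1,1,1), (1,1,2)
    |P|=3: 6 collections, coeffs (1), (1), (1), (1,1), (1,1), (2,2)
    |P|=4: 2 collections, coeffs (), (1)


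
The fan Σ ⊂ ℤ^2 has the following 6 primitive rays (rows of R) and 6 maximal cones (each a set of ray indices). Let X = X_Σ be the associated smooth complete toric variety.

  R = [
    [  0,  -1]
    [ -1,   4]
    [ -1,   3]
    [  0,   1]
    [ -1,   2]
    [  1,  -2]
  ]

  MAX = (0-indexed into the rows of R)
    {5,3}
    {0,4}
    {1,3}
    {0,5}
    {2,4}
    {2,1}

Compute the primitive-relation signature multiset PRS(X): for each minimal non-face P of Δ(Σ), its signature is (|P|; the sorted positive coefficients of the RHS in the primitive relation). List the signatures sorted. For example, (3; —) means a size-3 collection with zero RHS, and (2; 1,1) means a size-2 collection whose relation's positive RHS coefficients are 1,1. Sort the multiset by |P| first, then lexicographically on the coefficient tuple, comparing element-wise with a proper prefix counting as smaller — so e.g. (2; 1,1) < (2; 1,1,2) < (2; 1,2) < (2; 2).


|primitive collections| = 9. Relations:

  • {0,3}:  v_{0} + v_{3} = 0  so sig = (2; —)
  • {4,5}:  v_{4} + v_{5} = 0  so sig = (2; —)
  • {0,1}:  v_{0} + v_{1} = v_{2}  so sig = (2; 1)
  • {0,2}:  v_{0} + v_{2} = v_{4}  so sig = (2; 1)
  • {2,3}:  v_{2} + v_{3} = v_{1}  so sig = (2; 1)
  • {2,5}:  v_{2} + v_{5} = v_{3}  so sig = (2; 1)
  • {3,4}:  v_{3} + v_{4} = v_{2}  so sig = (2; 1)
  • {1,4}:  v_{1} + v_{4} = 2·v_{2}  so sig = (2; 2)
  • {1,5}:  v_{1} + v_{5} = 2·v_{3}  so sig = (2; 2)

Signatures (|P|; sorted positive RHS coefficients), sorted:
    (2; —)
    (2; —)
    (2; 1)
    (2; 1)
    (2; 1)
    (2; 1)
    (2; 1)
    (2; 2)
    (2; 2)


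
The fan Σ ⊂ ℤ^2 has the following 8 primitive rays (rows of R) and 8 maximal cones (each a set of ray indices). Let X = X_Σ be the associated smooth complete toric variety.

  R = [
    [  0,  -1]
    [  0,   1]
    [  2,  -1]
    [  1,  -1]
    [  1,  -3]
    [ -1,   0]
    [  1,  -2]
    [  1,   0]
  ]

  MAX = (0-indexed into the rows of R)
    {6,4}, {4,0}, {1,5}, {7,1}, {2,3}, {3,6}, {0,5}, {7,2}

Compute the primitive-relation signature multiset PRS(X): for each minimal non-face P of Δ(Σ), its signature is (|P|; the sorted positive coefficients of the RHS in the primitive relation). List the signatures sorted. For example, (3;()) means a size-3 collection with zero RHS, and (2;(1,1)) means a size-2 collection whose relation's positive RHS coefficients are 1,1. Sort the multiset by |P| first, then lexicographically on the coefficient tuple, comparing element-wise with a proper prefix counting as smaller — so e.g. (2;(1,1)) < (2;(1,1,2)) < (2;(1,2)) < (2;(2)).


Primitive collections (20):

  P = {0,1}:  v_{0} + v_{1} = 0  ⟹  sig = (2;())
  P = {5,7}:  v_{5} + v_{7} = 0  ⟹  sig = (2;())
  P = {0,3}:  v_{0} + v_{3} = v_{6}  ⟹  sig = (2;(1))
  P = {0,6}:  v_{0} + v_{6} = v_{4}  ⟹  sig = (2;(1))
  P = {0,7}:  v_{0} + v_{7} = v_{3}  ⟹  sig = (2;(1))
  P = {1,3}:  v_{1} + v_{3} = v_{7}  ⟹  sig = (2;(1))
  P = {1,4}:  v_{1} + v_{4} = v_{6}  ⟹  sig = (2;(1))
  P = {1,6}:  v_{1} + v_{6} = v_{3}  ⟹  sig = (2;(1))
  P = {2,5}:  v_{2} + v_{5} = v_{3}  ⟹  sig = (2;(1))
  P = {3,5}:  v_{3} + v_{5} = v_{0}  ⟹  sig = (2;(1))
  P = {3,7}:  v_{3} + v_{7} = v_{2}  ⟹  sig = (2;(1))
  P = {4,7}:  v_{4} + v_{7} = v_{3} + v_{6}  ⟹  sig = (2;(1,1))
  P = {2,4}:  v_{2} + v_{4} = 2·v_{3} + v_{6}  ⟹  sig = (2;(1,2))
  P = {0,2}:  v_{0} + v_{2} = 2·v_{3}  ⟹  sig = (2;(2))
  P = {1,2}:  v_{1} + v_{2} = 2·v_{7}  ⟹  sig = (2;(2))
  P = {3,4}:  v_{3} + v_{4} = 2·v_{6}  ⟹  sig = (2;(2))
  P = {5,6}:  v_{5} + v_{6} = 2·v_{0}  ⟹  sig = (2;(2))
  P = {6,7}:  v_{6} + v_{7} = 2·v_{3}  ⟹  sig = (2;(2))
  P = {2,6}:  v_{2} + v_{6} = 3·v_{3}  ⟹  sig = (2;(3))
  P = {4,5}:  v_{4} + v_{5} = 3·v_{0}  ⟹  sig = (2;(3))

Sorted signature multiset PRS(X):
[(2;()), (2;()), (2;(1)), (2;(1)), (2;(1)), (2;(1)), (2;(1)), (2;(1)), (2;(1)), (2;(1)), (2;(1)), (2;(1,1)), (2;(1,2)), (2;(2)), (2;(2)), (2;(2)), (2;(2)), (2;(2)), (2;(3)), (2;(3))]


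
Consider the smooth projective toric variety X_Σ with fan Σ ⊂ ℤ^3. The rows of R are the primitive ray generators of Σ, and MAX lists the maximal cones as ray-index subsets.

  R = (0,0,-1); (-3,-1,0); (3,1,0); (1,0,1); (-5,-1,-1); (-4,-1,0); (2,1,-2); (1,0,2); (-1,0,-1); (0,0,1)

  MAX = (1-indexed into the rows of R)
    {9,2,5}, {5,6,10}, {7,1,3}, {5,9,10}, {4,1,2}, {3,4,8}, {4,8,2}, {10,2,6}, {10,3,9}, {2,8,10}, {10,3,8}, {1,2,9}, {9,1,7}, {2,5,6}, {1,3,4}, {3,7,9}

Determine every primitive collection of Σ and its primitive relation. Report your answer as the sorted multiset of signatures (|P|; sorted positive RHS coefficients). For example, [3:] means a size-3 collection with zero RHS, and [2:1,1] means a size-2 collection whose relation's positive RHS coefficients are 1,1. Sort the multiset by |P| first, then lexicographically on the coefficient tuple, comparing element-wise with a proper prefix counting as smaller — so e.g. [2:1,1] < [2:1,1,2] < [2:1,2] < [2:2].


Primitive collections (24):

  P={1,10}:  v_{1} + v_{10} = 0  →  sig = [2:]
  P={2,3}:  v_{2} + v_{3} = 0  →  sig = [2:]
  P={4,9}:  v_{4} + v_{9} = 0  →  sig = [2:]
  P={1,8}:  v_{1} + v_{8} = v_{4}  →  sig = [2:1]
  P={4,5}:  v_{4} + v_{5} = v_{6}  →  sig = [2:1]
  P={4,10}:  v_{4} + v_{10} = v_{8}  →  sig = [2:1]
  P={6,9}:  v_{6} + v_{9} = v_{5}  →  sig = [2:1]
  P={7,8}:  v_{7} + v_{8} = v_{3}  →  sig = [2:1]
  P={8,9}:  v_{8} + v_{9} = v_{10}  →  sig = [2:1]
  P={1,6}:  v_{1} + v_{6} = v_{2} + v_{9}  →  sig = [2:1,1]
  P={2,7}:  v_{2} + v_{7} = v_{1} + v_{9}  →  sig = [2:1,1]
  P={3,6}:  v_{3} + v_{6} = v_{9} + v_{10}  →  sig = [2:1,1]
  P={4,6}:  v_{4} + v_{6} = v_{2} + v_{10}  →  sig = [2:1,1]
  P={4,7}:  v_{4} + v_{7} = v_{1} + v_{3}  →  sig = [2:1,1]
  P={5,8}:  v_{5} + v_{8} = v_{6} + v_{10}  →  sig = [2:1,1]
  P={7,10}:  v_{7} + v_{10} = v_{3} + v_{9}  →  sig = [2:1,1]
  P={1,5}:  v_{1} + v_{5} = v_{2} + 2·v_{9}  →  sig = [2:1,2]
  P={3,5}:  v_{3} + v_{5} = 2·v_{9} + v_{10}  →  sig = [2:1,2]
  P={6,8}:  v_{6} + v_{8} = v_{2} + 2·v_{10}  →  sig = [2:1,2]
  P={6,7}:  v_{6} + v_{7} = 2·v_{9}  →  sig = [2:2]
  P={5,7}:  v_{5} + v_{7} = 3·v_{9}  →  sig = [2:3]
  P={1,3,9}:  v_{1} + v_{3} + v_{9} = v_{7}  →  sig = [3:1]
  P={2,9,10}:  v_{2} + v_{9} + v_{10} = v_{6}  →  sig = [3:1]
  P={2,5,10}:  v_{2} + v_{5} + v_{10} = 2·v_{6}  →  sig = [3:2]

so the primitive-relation signature multiset is
{ [2:] ×3,  [2:1] ×6,  [2:1,1] ×7,  [2:1,2] ×3,  [2:2],  [2:3],  [3:1] ×2,  [3:2] }


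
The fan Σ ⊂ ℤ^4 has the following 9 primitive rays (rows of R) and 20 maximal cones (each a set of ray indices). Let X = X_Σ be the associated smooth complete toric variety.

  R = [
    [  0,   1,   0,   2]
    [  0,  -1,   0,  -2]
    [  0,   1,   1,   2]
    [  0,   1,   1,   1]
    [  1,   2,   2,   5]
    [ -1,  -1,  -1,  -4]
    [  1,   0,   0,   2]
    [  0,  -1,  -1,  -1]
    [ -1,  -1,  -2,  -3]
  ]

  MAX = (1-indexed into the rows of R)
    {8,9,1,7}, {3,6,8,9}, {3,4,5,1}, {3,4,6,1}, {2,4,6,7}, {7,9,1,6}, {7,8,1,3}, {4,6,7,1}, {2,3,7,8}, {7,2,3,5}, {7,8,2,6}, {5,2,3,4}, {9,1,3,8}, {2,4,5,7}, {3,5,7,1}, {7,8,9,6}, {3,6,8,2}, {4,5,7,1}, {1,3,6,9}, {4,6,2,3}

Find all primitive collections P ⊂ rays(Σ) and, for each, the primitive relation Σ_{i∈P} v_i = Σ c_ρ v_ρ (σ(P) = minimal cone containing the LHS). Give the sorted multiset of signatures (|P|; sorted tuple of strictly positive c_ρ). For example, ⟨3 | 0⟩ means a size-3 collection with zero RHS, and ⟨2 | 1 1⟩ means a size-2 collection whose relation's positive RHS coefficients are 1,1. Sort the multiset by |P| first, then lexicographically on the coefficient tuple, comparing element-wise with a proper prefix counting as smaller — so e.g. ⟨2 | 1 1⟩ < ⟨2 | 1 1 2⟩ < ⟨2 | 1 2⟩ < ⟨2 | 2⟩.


Primitive collections (11):

  • {1,2}:  v_{1} + v_{2} = 0  ⇒ sig = ⟨2 | 0⟩
  • {4,8}:  v_{4} + v_{8} = 0  ⇒ sig = ⟨2 | 0⟩
  • {5,6}:  v_{5} + v_{6} = v_{4}  ⇒ sig = ⟨2 | 1⟩
  • {5,9}:  v_{5} + v_{9} = v_{1}  ⇒ sig = ⟨2 | 1⟩
  • {2,9}:  v_{2} + v_{9} = v_{6} + v_{8}  ⇒ sig = ⟨2 | 1 1⟩
  • {4,9}:  v_{4} + v_{9} = v_{1} + v_{6}  ⇒ sig = ⟨2 | 1 1⟩
  • {5,8}:  v_{5} + v_{8} = v_{3} + v_{7}  ⇒ sig = ⟨2 | 1 1⟩
  • {3,6,7}:  v_{3} + v_{6} + v_{7} = 0  ⇒ sig = ⟨3 | 0⟩
  • {1,6,8}:  v_{1} + v_{6} + v_{8} = v_{9}  ⇒ sig = ⟨3 | 1⟩
  • {3,4,7}:  v_{3} + v_{4} + v_{7} = v_{5}  ⇒ sig = ⟨3 | 1⟩
  • {3,7,9}:  v_{3} + v_{7} + v_{9} = v_{1} + v_{8}  ⇒ sig = ⟨3 | 1 1⟩

Sorted signature multiset PRS(X):
[⟨2 | 0⟩, ⟨2 | 0⟩, ⟨2 | 1⟩, ⟨2 | 1⟩, ⟨2 | 1 1⟩, ⟨2 | 1 1⟩, ⟨2 | 1 1⟩, ⟨3 | 0⟩, ⟨3 | 1⟩, ⟨3 | 1⟩, ⟨3 | 1 1⟩]
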